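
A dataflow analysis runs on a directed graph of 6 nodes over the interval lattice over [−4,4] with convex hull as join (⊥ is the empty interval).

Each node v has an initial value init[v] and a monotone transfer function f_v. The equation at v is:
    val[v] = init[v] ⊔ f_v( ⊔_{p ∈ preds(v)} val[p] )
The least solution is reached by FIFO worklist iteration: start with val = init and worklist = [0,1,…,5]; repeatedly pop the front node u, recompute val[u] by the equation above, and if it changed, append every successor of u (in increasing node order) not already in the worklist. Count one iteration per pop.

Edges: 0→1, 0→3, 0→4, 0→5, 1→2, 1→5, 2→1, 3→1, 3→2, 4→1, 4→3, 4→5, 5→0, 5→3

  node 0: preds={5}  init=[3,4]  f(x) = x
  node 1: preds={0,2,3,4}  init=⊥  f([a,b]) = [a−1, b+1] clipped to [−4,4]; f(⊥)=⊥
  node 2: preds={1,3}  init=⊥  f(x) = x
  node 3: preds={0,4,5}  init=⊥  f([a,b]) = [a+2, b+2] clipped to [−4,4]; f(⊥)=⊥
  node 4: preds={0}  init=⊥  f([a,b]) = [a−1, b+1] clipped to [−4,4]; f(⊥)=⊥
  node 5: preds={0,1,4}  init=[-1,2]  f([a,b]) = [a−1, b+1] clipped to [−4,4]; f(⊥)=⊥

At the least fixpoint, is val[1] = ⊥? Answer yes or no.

no

Trace (21 dequeues):
  [1] u=0 | in [-1,2] | out [-1,4] | prev [3,4] | push {}
  [2] u=1 | in [-1,4] | out [-2,4] | prev ⊥ | push {}
  [3] u=2 | in [-2,4] | out [-2,4] | prev ⊥ | push {1}
  [4] u=3 | in [-1,4] | out [1,4] | prev ⊥ | push {2}
  [5] u=4 | in [-1,4] | out [-2,4] | prev ⊥ | push {3}
  [6] u=5 | in [-2,4] | out [-3,4] | prev [-1,2] | push {0}
  [7] u=1 | in [-2,4] | out [-3,4] | prev [-2,4] | push {5}
  [8] u=2 | in [-3,4] | out [-3,4] | prev [-2,4] | push {1}
  [9] u=3 | in [-3,4] | out [-1,4] | prev [1,4] | push {2}
  [10] u=0 | in [-3,4] | out [-3,4] | prev [-1,4] | push {3,4}
  [11] u=5 | in [-3,4] | out [-4,4] | prev [-3,4] | push {0}
  [12] u=1 | in [-3,4] | out [-4,4] | prev [-3,4] | push {5}
  [13] u=2 | in [-4,4] | out [-4,4] | prev [-3,4] | push {1}
  [14] u=3 | in [-4,4] | out [-2,4] | prev [-1,4] | push {2}
  [15] u=4 | in [-3,4] | out [-4,4] | prev [-2,4] | push {3}
  [16] u=0 | in [-4,4] | out [-4,4] | prev [-3,4] | push {4}
  [17] u=5 | in [-4,4] | out [-4,4] | ==
  [18] u=1 | in [-4,4] | out [-4,4] | ==
  [19] u=2 | in [-4,4] | out [-4,4] | ==
  [20] u=3 | in [-4,4] | out [-2,4] | ==
  [21] u=4 | in [-4,4] | out [-4,4] | ==

Converged values:
  [0] [-4,4]
  [1] [-4,4]
  [2] [-4,4]
  [3] [-2,4]
  [4] [-4,4]
  [5] [-4,4]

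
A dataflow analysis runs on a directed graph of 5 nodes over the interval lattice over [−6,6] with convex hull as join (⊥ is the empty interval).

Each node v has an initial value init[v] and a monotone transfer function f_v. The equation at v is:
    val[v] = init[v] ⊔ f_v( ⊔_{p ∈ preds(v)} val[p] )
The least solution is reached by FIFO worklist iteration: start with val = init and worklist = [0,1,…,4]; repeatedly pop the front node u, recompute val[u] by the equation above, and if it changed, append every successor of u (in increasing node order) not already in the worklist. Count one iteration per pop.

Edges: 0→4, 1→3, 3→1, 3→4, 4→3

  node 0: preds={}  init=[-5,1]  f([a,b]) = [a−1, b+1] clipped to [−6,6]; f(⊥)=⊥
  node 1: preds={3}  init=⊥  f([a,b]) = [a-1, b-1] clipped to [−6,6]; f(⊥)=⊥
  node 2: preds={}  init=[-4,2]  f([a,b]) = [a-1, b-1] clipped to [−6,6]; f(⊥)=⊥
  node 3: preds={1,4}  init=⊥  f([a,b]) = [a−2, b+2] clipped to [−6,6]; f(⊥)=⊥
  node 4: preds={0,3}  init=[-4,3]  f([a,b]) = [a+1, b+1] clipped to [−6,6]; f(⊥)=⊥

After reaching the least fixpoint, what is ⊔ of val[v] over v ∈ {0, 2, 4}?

Iteration log — 10 steps:
  step 1. node 0  ⊔preds=⊥  new=[-5,1]  stable
  step 2. node 1  ⊔preds=⊥  new=⊥  stable
  step 3. node 2  ⊔preds=⊥  new=[-4,2]  stable
  step 4. node 3  ⊔preds=[-4,3]  new=[-6,5]  old=⊥  +wl: 1
  step 5. node 4  ⊔preds=[-6,5]  new=[-5,6]  old=[-4,3]  +wl: 3
  step 6. node 1  ⊔preds=[-6,5]  new=[-6,4]  old=⊥  +wl: 
  step 7. node 3  ⊔preds=[-6,6]  new=[-6,6]  old=[-6,5]  +wl: 1,4
  step 8. node 1  ⊔preds=[-6,6]  new=[-6,5]  old=[-6,4]  +wl: 3
  step 9. node 4  ⊔preds=[-6,6]  new=[-5,6]  stable
  step 10. node 3  ⊔preds=[-6,6]  new=[-6,6]  stable

Least fixpoint reached:
  node 0: [-5,1]
  node 1: [-6,5]
  node 2: [-4,2]
  node 3: [-6,6]
  node 4: [-5,6]

[-5,6]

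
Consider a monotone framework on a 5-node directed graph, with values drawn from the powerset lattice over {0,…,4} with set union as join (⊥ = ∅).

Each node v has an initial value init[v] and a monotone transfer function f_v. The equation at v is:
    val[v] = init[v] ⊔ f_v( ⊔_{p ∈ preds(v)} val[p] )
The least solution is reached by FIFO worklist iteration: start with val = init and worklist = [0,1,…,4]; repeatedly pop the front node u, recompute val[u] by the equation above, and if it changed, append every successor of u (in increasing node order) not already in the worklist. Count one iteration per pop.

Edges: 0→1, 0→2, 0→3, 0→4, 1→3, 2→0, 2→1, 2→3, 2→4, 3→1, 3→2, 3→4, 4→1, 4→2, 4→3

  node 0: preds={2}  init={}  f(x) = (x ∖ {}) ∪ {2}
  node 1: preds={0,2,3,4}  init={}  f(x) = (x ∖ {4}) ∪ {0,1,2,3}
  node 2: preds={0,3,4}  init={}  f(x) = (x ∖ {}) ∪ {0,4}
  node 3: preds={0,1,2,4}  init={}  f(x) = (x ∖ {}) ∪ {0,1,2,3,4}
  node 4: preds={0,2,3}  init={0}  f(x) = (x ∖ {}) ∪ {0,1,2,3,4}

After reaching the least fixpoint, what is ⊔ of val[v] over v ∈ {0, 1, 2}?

{0,1,2,3,4}

Iteration log — 15 steps:
  step 1. node 0  ⊔preds={}  new={2}  old={}  +wl: 
  step 2. node 1  ⊔preds={0,2}  new={0,1,2,3}  old={}  +wl: 
  step 3. node 2  ⊔preds={0,2}  new={0,2,4}  old={}  +wl: 0,1
  step 4. node 3  ⊔preds={0,1,2,3,4}  new={0,1,2,3,4}  old={}  +wl: 2
  step 5. node 4  ⊔preds={0,1,2,3,4}  new={0,1,2,3,4}  old={0}  +wl: 3
  step 6. node 0  ⊔preds={0,2,4}  new={0,2,4}  old={2}  +wl: 4
  step 7. node 1  ⊔preds={0,1,2,3,4}  new={0,1,2,3}  stable
  step 8. node 2  ⊔preds={0,1,2,3,4}  new={0,1,2,3,4}  old={0,2,4}  +wl: 0,1
  step 9. node 3  ⊔preds={0,1,2,3,4}  new={0,1,2,3,4}  stable
  step 10. node 4  ⊔preds={0,1,2,3,4}  new={0,1,2,3,4}  stable
  step 11. node 0  ⊔preds={0,1,2,3,4}  new={0,1,2,3,4}  old={0,2,4}  +wl: 2,3,4
  step 12. node 1  ⊔preds={0,1,2,3,4}  new={0,1,2,3}  stable
  step 13. node 2  ⊔preds={0,1,2,3,4}  new={0,1,2,3,4}  stable
  step 14. node 3  ⊔preds={0,1,2,3,4}  new={0,1,2,3,4}  stable
  step 15. node 4  ⊔preds={0,1,2,3,4}  new={0,1,2,3,4}  stable

Least fixpoint reached:
  node 0: {0,1,2,3,4}
  node 1: {0,1,2,3}
  node 2: {0,1,2,3,4}
  node 3: {0,1,2,3,4}
  node 4: {0,1,2,3,4}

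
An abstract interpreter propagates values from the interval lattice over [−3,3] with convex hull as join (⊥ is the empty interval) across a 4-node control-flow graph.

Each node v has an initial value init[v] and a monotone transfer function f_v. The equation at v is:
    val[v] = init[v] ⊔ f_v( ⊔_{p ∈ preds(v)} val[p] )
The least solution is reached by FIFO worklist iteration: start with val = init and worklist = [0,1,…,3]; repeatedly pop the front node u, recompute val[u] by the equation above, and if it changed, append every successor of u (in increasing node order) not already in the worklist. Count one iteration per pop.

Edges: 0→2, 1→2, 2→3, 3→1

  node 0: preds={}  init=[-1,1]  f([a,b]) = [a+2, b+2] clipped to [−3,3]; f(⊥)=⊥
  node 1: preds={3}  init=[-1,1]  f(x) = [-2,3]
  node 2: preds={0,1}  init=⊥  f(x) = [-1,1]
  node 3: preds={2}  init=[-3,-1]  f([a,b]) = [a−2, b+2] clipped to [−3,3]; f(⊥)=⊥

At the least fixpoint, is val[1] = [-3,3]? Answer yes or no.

no

Iteration log — 5 steps:
  step 1. node 0  ⊔preds=⊥  new=[-1,1]  stable
  step 2. node 1  ⊔preds=[-3,-1]  new=[-2,3]  old=[-1,1]  +wl: 
  step 3. node 2  ⊔preds=[-2,3]  new=[-1,1]  old=⊥  +wl: 
  step 4. node 3  ⊔preds=[-1,1]  new=[-3,3]  old=[-3,-1]  +wl: 1
  step 5. node 1  ⊔preds=[-3,3]  new=[-2,3]  stable

Least fixpoint reached:
  node 0: [-1,1]
  node 1: [-2,3]
  node 2: [-1,1]
  node 3: [-3,3]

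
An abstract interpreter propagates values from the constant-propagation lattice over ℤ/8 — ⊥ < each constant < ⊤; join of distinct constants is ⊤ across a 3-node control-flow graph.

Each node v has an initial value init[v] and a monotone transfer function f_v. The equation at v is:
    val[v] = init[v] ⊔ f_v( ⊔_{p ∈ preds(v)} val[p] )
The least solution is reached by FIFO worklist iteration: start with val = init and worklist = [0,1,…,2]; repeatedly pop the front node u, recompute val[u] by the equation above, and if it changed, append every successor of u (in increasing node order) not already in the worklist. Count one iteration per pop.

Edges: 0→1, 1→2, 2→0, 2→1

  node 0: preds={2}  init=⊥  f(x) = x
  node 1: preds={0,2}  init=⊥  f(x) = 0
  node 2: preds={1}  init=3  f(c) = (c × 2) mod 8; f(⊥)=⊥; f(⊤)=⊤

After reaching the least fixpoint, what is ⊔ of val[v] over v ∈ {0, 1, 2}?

Trace (5 dequeues):
  [1] u=0 | in 3 | out 3 | prev ⊥ | push {}
  [2] u=1 | in 3 | out 0 | prev ⊥ | push {}
  [3] u=2 | in 0 | out ⊤ | prev 3 | push {0,1}
  [4] u=0 | in ⊤ | out ⊤ | prev 3 | push {}
  [5] u=1 | in ⊤ | out 0 | ==

Converged values:
  [0] ⊤
  [1] 0
  [2] ⊤

⊤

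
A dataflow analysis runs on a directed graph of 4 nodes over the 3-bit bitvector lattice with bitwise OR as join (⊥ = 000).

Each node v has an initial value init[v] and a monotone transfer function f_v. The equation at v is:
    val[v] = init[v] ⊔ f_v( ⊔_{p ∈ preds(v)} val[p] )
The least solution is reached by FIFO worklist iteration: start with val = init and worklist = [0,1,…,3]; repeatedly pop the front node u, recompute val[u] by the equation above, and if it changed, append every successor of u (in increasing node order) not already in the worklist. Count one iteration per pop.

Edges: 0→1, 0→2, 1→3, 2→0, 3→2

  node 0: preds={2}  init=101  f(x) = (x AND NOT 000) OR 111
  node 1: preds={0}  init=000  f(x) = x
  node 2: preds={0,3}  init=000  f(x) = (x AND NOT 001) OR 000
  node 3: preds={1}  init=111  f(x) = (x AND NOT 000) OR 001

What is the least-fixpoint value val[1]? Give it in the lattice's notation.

Iteration log — 5 steps:
  step 1. node 0  ⊔preds=000  new=111  old=101  +wl: 
  step 2. node 1  ⊔preds=111  new=111  old=000  +wl: 
  step 3. node 2  ⊔preds=111  new=110  old=000  +wl: 0
  step 4. node 3  ⊔preds=111  new=111  stable
  step 5. node 0  ⊔preds=110  new=111  stable

Least fixpoint reached:
  node 0: 111
  node 1: 111
  node 2: 110
  node 3: 111

111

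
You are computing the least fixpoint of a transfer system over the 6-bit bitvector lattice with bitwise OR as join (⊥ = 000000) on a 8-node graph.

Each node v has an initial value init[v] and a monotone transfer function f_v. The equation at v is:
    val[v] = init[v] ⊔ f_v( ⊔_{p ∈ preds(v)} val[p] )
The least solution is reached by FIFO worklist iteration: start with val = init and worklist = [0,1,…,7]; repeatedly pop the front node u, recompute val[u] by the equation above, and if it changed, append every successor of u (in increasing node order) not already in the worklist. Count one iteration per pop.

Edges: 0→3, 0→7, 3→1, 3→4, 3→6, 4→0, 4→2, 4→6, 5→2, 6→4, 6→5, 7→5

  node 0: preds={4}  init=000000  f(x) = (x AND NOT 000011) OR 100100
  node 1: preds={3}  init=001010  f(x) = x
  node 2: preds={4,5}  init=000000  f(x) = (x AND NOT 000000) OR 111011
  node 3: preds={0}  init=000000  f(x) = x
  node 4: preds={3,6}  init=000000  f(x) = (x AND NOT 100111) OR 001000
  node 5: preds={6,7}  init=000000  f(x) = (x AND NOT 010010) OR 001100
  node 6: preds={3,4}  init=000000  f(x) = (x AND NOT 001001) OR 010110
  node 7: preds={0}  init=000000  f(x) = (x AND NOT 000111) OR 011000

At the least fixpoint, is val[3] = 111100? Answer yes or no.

Iteration log — 25 steps:
  step 1. node 0  ⊔preds=000000  new=100100  old=000000  +wl: 
  step 2. node 1  ⊔preds=000000  new=001010  stable
  step 3. node 2  ⊔preds=000000  new=111011  old=000000  +wl: 
  step 4. node 3  ⊔preds=100100  new=100100  old=000000  +wl: 1
  step 5. node 4  ⊔preds=100100  new=001000  old=000000  +wl: 0,2
  step 6. node 5  ⊔preds=000000  new=001100  old=000000  +wl: 
  step 7. node 6  ⊔preds=101100  new=110110  old=000000  +wl: 4,5
  step 8. node 7  ⊔preds=100100  new=111000  old=000000  +wl: 
  step 9. node 1  ⊔preds=100100  new=101110  old=001010  +wl: 
  step 10. node 0  ⊔preds=001000  new=101100  old=100100  +wl: 3,7
  step 11. node 2  ⊔preds=001100  new=111111  old=111011  +wl: 
  step 12. node 4  ⊔preds=110110  new=011000  old=001000  +wl: 0,2,6
  step 13. node 5  ⊔preds=111110  new=101100  old=001100  +wl: 
  step 14. node 3  ⊔preds=101100  new=101100  old=100100  +wl: 1,4
  step 15. node 7  ⊔preds=101100  new=111000  stable
  step 16. node 0  ⊔preds=011000  new=111100  old=101100  +wl: 3,7
  step 17. node 2  ⊔preds=111100  new=111111  stable
  step 18. node 6  ⊔preds=111100  new=110110  stable
  step 19. node 1  ⊔preds=101100  new=101110  stable
  step 20. node 4  ⊔preds=111110  new=011000  stable
  step 21. node 3  ⊔preds=111100  new=111100  old=101100  +wl: 1,4,6
  step 22. node 7  ⊔preds=111100  new=111000  stable
  step 23. node 1  ⊔preds=111100  new=111110  old=101110  +wl: 
  step 24. node 4  ⊔preds=111110  new=011000  stable
  step 25. node 6  ⊔preds=111100  new=110110  stable

Least fixpoint reached:
  node 0: 111100
  node 1: 111110
  node 2: 111111
  node 3: 111100
  node 4: 011000
  node 5: 101100
  node 6: 110110
  node 7: 111000

yes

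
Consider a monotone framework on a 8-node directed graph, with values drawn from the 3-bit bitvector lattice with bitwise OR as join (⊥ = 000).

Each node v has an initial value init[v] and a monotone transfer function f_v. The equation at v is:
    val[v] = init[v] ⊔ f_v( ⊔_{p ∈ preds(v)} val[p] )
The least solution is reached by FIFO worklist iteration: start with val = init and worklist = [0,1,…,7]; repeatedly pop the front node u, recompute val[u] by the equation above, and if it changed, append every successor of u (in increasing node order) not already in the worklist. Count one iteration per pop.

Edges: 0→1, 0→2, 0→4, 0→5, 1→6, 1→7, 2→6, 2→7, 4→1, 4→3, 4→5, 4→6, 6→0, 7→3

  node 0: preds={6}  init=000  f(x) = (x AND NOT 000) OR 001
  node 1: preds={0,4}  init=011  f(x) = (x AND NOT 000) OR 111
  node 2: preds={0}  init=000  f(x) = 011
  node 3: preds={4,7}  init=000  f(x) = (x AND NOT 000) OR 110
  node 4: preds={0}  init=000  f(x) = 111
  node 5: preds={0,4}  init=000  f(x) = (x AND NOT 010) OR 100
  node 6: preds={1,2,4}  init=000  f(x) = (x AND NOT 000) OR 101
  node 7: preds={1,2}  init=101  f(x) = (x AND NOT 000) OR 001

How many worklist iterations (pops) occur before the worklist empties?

15

Worklist (15 pops):
  #1 pop 0: in=000 → 001 (was 000); enqueue []
  #2 pop 1: in=001 → 111 (was 011); enqueue []
  #3 pop 2: in=001 → 011 (was 000); enqueue []
  #4 pop 3: in=101 → 111 (was 000); enqueue []
  #5 pop 4: in=001 → 111 (was 000); enqueue [1,3]
  #6 pop 5: in=111 → 101 (was 000); enqueue []
  #7 pop 6: in=111 → 111 (was 000); enqueue [0]
  #8 pop 7: in=111 → 111 (was 101); enqueue []
  #9 pop 1: in=111 → 111 (no change)
  #10 pop 3: in=111 → 111 (no change)
  #11 pop 0: in=111 → 111 (was 001); enqueue [1,2,4,5]
  #12 pop 1: in=111 → 111 (no change)
  #13 pop 2: in=111 → 011 (no change)
  #14 pop 4: in=111 → 111 (no change)
  #15 pop 5: in=111 → 101 (no change)

Fixpoint:
  val[0] = 111
  val[1] = 111
  val[2] = 011
  val[3] = 111
  val[4] = 111
  val[5] = 101
  val[6] = 111
  val[7] = 111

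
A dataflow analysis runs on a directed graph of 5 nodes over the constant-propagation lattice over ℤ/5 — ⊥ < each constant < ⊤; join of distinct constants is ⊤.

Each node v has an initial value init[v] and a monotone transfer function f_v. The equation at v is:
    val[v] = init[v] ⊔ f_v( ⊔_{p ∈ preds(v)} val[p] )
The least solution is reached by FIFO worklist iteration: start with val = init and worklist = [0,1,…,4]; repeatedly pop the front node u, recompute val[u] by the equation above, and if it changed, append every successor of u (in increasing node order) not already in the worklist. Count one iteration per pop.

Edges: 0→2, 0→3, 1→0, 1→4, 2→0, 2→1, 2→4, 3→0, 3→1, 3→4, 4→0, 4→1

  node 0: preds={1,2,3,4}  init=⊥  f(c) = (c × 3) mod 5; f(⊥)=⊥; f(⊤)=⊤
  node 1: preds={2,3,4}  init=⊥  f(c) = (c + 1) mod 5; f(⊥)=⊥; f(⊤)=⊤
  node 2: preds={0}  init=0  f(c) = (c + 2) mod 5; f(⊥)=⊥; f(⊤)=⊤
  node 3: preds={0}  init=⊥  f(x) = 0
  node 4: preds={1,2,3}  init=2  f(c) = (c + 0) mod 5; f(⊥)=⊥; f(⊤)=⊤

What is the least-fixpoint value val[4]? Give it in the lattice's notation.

Trace (7 dequeues):
  [1] u=0 | in ⊤ | out ⊤ | prev ⊥ | push {}
  [2] u=1 | in ⊤ | out ⊤ | prev ⊥ | push {0}
  [3] u=2 | in ⊤ | out ⊤ | prev 0 | push {1}
  [4] u=3 | in ⊤ | out 0 | prev ⊥ | push {}
  [5] u=4 | in ⊤ | out ⊤ | prev 2 | push {}
  [6] u=0 | in ⊤ | out ⊤ | ==
  [7] u=1 | in ⊤ | out ⊤ | ==

Converged values:
  [0] ⊤
  [1] ⊤
  [2] ⊤
  [3] 0
  [4] ⊤

⊤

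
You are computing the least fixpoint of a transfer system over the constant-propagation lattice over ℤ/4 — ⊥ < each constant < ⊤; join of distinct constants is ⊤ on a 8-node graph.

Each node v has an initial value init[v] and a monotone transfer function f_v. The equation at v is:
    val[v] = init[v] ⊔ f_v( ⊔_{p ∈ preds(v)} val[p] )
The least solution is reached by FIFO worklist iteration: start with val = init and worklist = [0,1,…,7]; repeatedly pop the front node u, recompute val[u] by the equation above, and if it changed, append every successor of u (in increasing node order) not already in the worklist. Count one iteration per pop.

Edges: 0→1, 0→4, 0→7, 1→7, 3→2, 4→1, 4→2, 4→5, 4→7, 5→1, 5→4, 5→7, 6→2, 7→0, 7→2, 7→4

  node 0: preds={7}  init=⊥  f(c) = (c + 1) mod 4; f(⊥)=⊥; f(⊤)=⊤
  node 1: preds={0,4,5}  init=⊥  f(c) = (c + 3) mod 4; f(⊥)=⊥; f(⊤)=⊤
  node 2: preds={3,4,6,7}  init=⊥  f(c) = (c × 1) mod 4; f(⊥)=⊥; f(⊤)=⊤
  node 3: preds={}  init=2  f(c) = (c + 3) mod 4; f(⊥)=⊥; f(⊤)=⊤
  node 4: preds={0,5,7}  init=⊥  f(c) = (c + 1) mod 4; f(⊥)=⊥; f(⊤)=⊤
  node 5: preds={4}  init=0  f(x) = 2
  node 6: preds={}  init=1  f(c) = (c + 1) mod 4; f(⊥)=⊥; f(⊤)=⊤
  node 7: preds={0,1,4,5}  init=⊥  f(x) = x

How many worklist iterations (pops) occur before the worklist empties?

17

Iteration log — 17 steps:
  step 1. node 0  ⊔preds=⊥  new=⊥  stable
  step 2. node 1  ⊔preds=0  new=3  old=⊥  +wl: 
  step 3. node 2  ⊔preds=⊤  new=⊤  old=⊥  +wl: 
  step 4. node 3  ⊔preds=⊥  new=2  stable
  step 5. node 4  ⊔preds=0  new=1  old=⊥  +wl: 1,2
  step 6. node 5  ⊔preds=1  new=⊤  old=0  +wl: 4
  step 7. node 6  ⊔preds=⊥  new=1  stable
  step 8. node 7  ⊔preds=⊤  new=⊤  old=⊥  +wl: 0
  step 9. node 1  ⊔preds=⊤  new=⊤  old=3  +wl: 7
  step 10. node 2  ⊔preds=⊤  new=⊤  stable
  step 11. node 4  ⊔preds=⊤  new=⊤  old=1  +wl: 1,2,5
  step 12. node 0  ⊔preds=⊤  new=⊤  old=⊥  +wl: 4
  step 13. node 7  ⊔preds=⊤  new=⊤  stable
  step 14. node 1  ⊔preds=⊤  new=⊤  stable
  step 15. node 2  ⊔preds=⊤  new=⊤  stable
  step 16. node 5  ⊔preds=⊤  new=⊤  stable
  step 17. node 4  ⊔preds=⊤  new=⊤  stable

Least fixpoint reached:
  node 0: ⊤
  node 1: ⊤
  node 2: ⊤
  node 3: 2
  node 4: ⊤
  node 5: ⊤
  node 6: 1
  node 7: ⊤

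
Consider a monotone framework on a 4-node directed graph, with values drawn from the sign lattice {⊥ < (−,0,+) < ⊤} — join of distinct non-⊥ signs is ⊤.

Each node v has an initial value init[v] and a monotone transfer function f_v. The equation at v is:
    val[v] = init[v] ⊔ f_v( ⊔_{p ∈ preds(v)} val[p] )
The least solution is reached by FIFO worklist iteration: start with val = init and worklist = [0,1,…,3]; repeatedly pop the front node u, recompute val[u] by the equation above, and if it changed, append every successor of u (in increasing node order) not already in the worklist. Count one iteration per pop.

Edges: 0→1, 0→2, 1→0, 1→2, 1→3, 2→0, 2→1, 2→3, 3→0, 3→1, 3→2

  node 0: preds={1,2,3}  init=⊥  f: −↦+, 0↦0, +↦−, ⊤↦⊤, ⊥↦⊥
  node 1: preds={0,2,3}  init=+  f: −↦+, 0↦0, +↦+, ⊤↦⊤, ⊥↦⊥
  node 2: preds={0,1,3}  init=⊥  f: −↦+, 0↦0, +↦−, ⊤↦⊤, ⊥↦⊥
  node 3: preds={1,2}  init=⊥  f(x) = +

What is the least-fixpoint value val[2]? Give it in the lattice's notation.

Trace (9 dequeues):
  [1] u=0 | in + | out − | prev ⊥ | push {}
  [2] u=1 | in − | out + | ==
  [3] u=2 | in ⊤ | out ⊤ | prev ⊥ | push {0,1}
  [4] u=3 | in ⊤ | out + | prev ⊥ | push {2}
  [5] u=0 | in ⊤ | out ⊤ | prev − | push {}
  [6] u=1 | in ⊤ | out ⊤ | prev + | push {0,3}
  [7] u=2 | in ⊤ | out ⊤ | ==
  [8] u=0 | in ⊤ | out ⊤ | ==
  [9] u=3 | in ⊤ | out + | ==

Converged values:
  [0] ⊤
  [1] ⊤
  [2] ⊤
  [3] +

⊤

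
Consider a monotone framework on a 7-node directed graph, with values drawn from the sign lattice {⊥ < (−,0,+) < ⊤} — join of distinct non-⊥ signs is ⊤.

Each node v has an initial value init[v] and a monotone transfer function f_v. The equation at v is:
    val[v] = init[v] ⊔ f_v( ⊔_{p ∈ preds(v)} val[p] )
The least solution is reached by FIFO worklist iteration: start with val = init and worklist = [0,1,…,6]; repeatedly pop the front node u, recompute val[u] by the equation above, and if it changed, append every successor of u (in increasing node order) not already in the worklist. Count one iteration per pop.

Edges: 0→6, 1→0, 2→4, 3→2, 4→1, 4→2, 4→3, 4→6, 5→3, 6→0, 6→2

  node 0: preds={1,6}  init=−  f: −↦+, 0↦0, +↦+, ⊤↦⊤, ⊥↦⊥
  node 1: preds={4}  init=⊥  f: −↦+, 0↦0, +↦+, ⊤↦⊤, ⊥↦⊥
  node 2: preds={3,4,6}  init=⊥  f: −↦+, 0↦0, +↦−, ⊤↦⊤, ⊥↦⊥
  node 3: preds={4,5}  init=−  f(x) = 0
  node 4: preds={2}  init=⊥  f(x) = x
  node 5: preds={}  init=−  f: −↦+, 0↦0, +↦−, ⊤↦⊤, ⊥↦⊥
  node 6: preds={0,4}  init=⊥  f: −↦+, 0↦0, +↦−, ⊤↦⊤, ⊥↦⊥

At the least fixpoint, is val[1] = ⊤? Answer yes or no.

yes

Worklist (17 pops):
  #1 pop 0: in=⊥ → − (no change)
  #2 pop 1: in=⊥ → ⊥ (no change)
  #3 pop 2: in=− → + (was ⊥); enqueue []
  #4 pop 3: in=− → ⊤ (was −); enqueue [2]
  #5 pop 4: in=+ → + (was ⊥); enqueue [1,3]
  #6 pop 5: in=⊥ → − (no change)
  #7 pop 6: in=⊤ → ⊤ (was ⊥); enqueue [0]
  #8 pop 2: in=⊤ → ⊤ (was +); enqueue [4]
  #9 pop 1: in=+ → + (was ⊥); enqueue []
  #10 pop 3: in=⊤ → ⊤ (no change)
  #11 pop 0: in=⊤ → ⊤ (was −); enqueue [6]
  #12 pop 4: in=⊤ → ⊤ (was +); enqueue [1,2,3]
  #13 pop 6: in=⊤ → ⊤ (no change)
  #14 pop 1: in=⊤ → ⊤ (was +); enqueue [0]
  #15 pop 2: in=⊤ → ⊤ (no change)
  #16 pop 3: in=⊤ → ⊤ (no change)
  #17 pop 0: in=⊤ → ⊤ (no change)

Fixpoint:
  val[0] = ⊤
  val[1] = ⊤
  val[2] = ⊤
  val[3] = ⊤
  val[4] = ⊤
  val[5] = −
  val[6] = ⊤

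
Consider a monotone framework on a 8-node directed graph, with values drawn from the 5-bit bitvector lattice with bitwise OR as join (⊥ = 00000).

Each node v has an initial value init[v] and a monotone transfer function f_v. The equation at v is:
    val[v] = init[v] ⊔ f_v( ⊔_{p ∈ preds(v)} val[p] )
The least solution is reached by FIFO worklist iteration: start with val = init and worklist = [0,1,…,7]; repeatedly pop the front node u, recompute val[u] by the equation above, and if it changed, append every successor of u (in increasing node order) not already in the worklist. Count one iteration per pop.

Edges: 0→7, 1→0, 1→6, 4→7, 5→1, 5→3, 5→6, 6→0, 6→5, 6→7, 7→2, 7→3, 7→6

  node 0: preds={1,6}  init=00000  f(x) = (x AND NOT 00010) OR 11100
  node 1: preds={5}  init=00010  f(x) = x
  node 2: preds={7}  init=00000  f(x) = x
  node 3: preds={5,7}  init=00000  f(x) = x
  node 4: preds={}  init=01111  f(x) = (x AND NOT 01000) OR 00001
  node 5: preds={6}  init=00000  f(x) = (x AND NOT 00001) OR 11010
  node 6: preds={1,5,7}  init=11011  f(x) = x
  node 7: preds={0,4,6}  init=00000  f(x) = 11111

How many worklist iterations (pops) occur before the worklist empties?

Iteration log — 19 steps:
  step 1. node 0  ⊔preds=11011  new=11101  old=00000  +wl: 
  step 2. node 1  ⊔preds=00000  new=00010  stable
  step 3. node 2  ⊔preds=00000  new=00000  stable
  step 4. node 3  ⊔preds=00000  new=00000  stable
  step 5. node 4  ⊔preds=00000  new=01111  stable
  step 6. node 5  ⊔preds=11011  new=11010  old=00000  +wl: 1,3
  step 7. node 6  ⊔preds=11010  new=11011  stable
  step 8. node 7  ⊔preds=11111  new=11111  old=00000  +wl: 2,6
  step 9. node 1  ⊔preds=11010  new=11010  old=00010  +wl: 0
  step 10. node 3  ⊔preds=11111  new=11111  old=00000  +wl: 
  step 11. node 2  ⊔preds=11111  new=11111  old=00000  +wl: 
  step 12. node 6  ⊔preds=11111  new=11111  old=11011  +wl: 5,7
  step 13. node 0  ⊔preds=11111  new=11101  stable
  step 14. node 5  ⊔preds=11111  new=11110  old=11010  +wl: 1,3,6
  step 15. node 7  ⊔preds=11111  new=11111  stable
  step 16. node 1  ⊔preds=11110  new=11110  old=11010  +wl: 0
  step 17. node 3  ⊔preds=11111  new=11111  stable
  step 18. node 6  ⊔preds=11111  new=11111  stable
  step 19. node 0  ⊔preds=11111  new=11101  stable

Least fixpoint reached:
  node 0: 11101
  node 1: 11110
  node 2: 11111
  node 3: 11111
  node 4: 01111
  node 5: 11110
  node 6: 11111
  node 7: 11111

19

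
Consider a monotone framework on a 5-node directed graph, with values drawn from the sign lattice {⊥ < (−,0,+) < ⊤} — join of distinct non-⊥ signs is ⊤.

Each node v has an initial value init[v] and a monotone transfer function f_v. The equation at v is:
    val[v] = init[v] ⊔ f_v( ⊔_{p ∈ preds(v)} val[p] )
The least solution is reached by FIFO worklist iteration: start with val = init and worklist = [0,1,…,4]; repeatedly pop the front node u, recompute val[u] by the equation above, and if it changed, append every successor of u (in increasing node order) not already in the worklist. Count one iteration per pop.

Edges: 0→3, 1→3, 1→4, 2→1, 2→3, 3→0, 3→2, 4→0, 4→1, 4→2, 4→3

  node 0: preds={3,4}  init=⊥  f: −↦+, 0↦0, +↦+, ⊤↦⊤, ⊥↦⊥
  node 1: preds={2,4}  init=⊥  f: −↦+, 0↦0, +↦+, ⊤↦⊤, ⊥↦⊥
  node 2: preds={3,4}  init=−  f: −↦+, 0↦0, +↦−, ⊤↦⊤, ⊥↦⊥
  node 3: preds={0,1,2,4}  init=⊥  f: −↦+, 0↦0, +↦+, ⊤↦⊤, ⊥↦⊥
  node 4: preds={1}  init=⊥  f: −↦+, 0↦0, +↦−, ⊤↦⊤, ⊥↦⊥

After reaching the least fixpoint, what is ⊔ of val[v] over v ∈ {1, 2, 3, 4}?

⊤

Iteration log — 14 steps:
  step 1. node 0  ⊔preds=⊥  new=⊥  stable
  step 2. node 1  ⊔preds=−  new=+  old=⊥  +wl: 
  step 3. node 2  ⊔preds=⊥  new=−  stable
  step 4. node 3  ⊔preds=⊤  new=⊤  old=⊥  +wl: 0,2
  step 5. node 4  ⊔preds=+  new=−  old=⊥  +wl: 1,3
  step 6. node 0  ⊔preds=⊤  new=⊤  old=⊥  +wl: 
  step 7. node 2  ⊔preds=⊤  new=⊤  old=−  +wl: 
  step 8. node 1  ⊔preds=⊤  new=⊤  old=+  +wl: 4
  step 9. node 3  ⊔preds=⊤  new=⊤  stable
  step 10. node 4  ⊔preds=⊤  new=⊤  old=−  +wl: 0,1,2,3
  step 11. node 0  ⊔preds=⊤  new=⊤  stable
  step 12. node 1  ⊔preds=⊤  new=⊤  stable
  step 13. node 2  ⊔preds=⊤  new=⊤  stable
  step 14. node 3  ⊔preds=⊤  new=⊤  stable

Least fixpoint reached:
  node 0: ⊤
  node 1: ⊤
  node 2: ⊤
  node 3: ⊤
  node 4: ⊤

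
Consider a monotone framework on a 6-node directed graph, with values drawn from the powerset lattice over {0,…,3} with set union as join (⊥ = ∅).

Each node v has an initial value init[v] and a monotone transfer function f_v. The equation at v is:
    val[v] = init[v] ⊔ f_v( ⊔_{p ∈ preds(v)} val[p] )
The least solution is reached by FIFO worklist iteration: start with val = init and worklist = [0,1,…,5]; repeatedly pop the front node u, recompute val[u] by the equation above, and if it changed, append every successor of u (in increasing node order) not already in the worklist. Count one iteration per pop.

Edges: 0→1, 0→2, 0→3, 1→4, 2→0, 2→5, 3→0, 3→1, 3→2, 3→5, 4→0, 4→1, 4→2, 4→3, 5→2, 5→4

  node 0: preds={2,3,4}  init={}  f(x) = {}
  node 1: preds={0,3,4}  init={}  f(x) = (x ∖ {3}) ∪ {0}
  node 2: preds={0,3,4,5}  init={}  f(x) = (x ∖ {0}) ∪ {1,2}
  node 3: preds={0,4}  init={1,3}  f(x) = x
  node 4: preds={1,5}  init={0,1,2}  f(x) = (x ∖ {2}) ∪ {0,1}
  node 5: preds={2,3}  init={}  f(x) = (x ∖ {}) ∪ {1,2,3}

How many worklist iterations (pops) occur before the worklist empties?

Iteration log — 14 steps:
  step 1. node 0  ⊔preds={0,1,2,3}  new={}  stable
  step 2. node 1  ⊔preds={0,1,2,3}  new={0,1,2}  old={}  +wl: 
  step 3. node 2  ⊔preds={0,1,2,3}  new={1,2,3}  old={}  +wl: 0
  step 4. node 3  ⊔preds={0,1,2}  new={0,1,2,3}  old={1,3}  +wl: 1,2
  step 5. node 4  ⊔preds={0,1,2}  new={0,1,2}  stable
  step 6. node 5  ⊔preds={0,1,2,3}  new={0,1,2,3}  old={}  +wl: 4
  step 7. node 0  ⊔preds={0,1,2,3}  new={}  stable
  step 8. node 1  ⊔preds={0,1,2,3}  new={0,1,2}  stable
  step 9. node 2  ⊔preds={0,1,2,3}  new={1,2,3}  stable
  step 10. node 4  ⊔preds={0,1,2,3}  new={0,1,2,3}  old={0,1,2}  +wl: 0,1,2,3
  step 11. node 0  ⊔preds={0,1,2,3}  new={}  stable
  step 12. node 1  ⊔preds={0,1,2,3}  new={0,1,2}  stable
  step 13. node 2  ⊔preds={0,1,2,3}  new={1,2,3}  stable
  step 14. node 3  ⊔preds={0,1,2,3}  new={0,1,2,3}  stable

Least fixpoint reached:
  node 0: {}
  node 1: {0,1,2}
  node 2: {1,2,3}
  node 3: {0,1,2,3}
  node 4: {0,1,2,3}
  node 5: {0,1,2,3}

14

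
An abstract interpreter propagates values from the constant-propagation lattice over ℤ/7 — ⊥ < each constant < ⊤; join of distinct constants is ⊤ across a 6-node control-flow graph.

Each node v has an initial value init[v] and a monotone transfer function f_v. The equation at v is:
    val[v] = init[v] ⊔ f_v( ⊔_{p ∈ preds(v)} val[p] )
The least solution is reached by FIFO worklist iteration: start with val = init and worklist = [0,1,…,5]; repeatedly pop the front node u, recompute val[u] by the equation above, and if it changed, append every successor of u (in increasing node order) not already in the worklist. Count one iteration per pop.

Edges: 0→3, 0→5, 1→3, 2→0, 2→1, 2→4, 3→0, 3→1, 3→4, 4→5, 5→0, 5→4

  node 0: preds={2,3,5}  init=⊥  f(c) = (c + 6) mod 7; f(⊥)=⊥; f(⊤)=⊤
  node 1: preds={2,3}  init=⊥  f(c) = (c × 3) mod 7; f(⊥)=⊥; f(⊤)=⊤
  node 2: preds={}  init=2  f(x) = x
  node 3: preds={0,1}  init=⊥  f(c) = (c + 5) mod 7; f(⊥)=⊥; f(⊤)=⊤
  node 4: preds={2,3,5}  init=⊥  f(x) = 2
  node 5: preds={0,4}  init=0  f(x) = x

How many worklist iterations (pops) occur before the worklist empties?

10

Iteration log — 10 steps:
  step 1. node 0  ⊔preds=⊤  new=⊤  old=⊥  +wl: 
  step 2. node 1  ⊔preds=2  new=6  old=⊥  +wl: 
  step 3. node 2  ⊔preds=⊥  new=2  stable
  step 4. node 3  ⊔preds=⊤  new=⊤  old=⊥  +wl: 0,1
  step 5. node 4  ⊔preds=⊤  new=2  old=⊥  +wl: 
  step 6. node 5  ⊔preds=⊤  new=⊤  old=0  +wl: 4
  step 7. node 0  ⊔preds=⊤  new=⊤  stable
  step 8. node 1  ⊔preds=⊤  new=⊤  old=6  +wl: 3
  step 9. node 4  ⊔preds=⊤  new=2  stable
  step 10. node 3  ⊔preds=⊤  new=⊤  stable

Least fixpoint reached:
  node 0: ⊤
  node 1: ⊤
  node 2: 2
  node 3: ⊤
  node 4: 2
  node 5: ⊤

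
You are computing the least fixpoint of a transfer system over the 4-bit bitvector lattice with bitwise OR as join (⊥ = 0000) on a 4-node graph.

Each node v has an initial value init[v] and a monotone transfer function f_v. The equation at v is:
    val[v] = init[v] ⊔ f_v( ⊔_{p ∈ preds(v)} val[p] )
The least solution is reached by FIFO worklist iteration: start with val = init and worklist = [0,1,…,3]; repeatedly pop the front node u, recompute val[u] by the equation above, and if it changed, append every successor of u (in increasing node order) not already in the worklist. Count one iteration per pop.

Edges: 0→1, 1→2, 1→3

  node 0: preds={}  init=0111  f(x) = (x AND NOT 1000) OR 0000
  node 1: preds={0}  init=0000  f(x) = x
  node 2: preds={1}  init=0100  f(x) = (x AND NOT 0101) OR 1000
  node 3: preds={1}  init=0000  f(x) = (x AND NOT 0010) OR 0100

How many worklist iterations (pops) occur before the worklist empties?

4

Iteration log — 4 steps:
  step 1. node 0  ⊔preds=0000  new=0111  stable
  step 2. node 1  ⊔preds=0111  new=0111  old=0000  +wl: 
  step 3. node 2  ⊔preds=0111  new=1110  old=0100  +wl: 
  step 4. node 3  ⊔preds=0111  new=0101  old=0000  +wl: 

Least fixpoint reached:
  node 0: 0111
  node 1: 0111
  node 2: 1110
  node 3: 0101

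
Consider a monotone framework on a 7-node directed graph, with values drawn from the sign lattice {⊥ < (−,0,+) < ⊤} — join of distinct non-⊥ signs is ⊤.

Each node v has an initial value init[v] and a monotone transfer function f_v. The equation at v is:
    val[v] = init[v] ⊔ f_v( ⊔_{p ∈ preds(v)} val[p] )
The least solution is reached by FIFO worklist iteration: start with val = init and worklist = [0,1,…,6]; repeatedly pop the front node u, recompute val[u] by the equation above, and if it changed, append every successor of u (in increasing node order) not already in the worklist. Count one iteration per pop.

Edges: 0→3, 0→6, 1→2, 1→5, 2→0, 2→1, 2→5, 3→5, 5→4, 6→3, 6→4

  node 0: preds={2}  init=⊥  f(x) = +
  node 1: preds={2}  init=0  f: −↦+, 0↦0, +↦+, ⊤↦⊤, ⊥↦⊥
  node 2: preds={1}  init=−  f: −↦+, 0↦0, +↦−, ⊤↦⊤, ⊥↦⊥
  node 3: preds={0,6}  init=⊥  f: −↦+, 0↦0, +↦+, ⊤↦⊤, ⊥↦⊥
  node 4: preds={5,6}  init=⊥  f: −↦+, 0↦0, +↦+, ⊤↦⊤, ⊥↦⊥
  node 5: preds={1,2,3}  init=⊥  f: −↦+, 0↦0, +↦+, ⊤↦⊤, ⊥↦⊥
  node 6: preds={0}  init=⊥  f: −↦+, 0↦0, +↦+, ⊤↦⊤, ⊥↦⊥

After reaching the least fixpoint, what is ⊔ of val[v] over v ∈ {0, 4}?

⊤

Worklist (11 pops):
  #1 pop 0: in=− → + (was ⊥); enqueue []
  #2 pop 1: in=− → ⊤ (was 0); enqueue []
  #3 pop 2: in=⊤ → ⊤ (was −); enqueue [0,1]
  #4 pop 3: in=+ → + (was ⊥); enqueue []
  #5 pop 4: in=⊥ → ⊥ (no change)
  #6 pop 5: in=⊤ → ⊤ (was ⊥); enqueue [4]
  #7 pop 6: in=+ → + (was ⊥); enqueue [3]
  #8 pop 0: in=⊤ → + (no change)
  #9 pop 1: in=⊤ → ⊤ (no change)
  #10 pop 4: in=⊤ → ⊤ (was ⊥); enqueue []
  #11 pop 3: in=+ → + (no change)

Fixpoint:
  val[0] = +
  val[1] = ⊤
  val[2] = ⊤
  val[3] = +
  val[4] = ⊤
  val[5] = ⊤
  val[6] = +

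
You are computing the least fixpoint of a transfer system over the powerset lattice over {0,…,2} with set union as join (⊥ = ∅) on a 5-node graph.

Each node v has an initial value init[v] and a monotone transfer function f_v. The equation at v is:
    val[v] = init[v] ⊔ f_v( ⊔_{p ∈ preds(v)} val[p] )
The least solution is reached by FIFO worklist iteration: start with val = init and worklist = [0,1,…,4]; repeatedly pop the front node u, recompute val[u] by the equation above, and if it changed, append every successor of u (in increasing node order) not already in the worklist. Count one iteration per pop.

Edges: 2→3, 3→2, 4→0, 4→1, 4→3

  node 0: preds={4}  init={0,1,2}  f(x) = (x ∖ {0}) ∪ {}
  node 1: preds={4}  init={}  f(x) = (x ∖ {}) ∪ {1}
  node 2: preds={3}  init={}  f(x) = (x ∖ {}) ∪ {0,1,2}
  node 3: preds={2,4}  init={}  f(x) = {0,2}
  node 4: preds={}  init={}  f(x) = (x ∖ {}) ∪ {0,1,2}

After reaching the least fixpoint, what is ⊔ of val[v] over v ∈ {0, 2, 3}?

{0,1,2}

Trace (9 dequeues):
  [1] u=0 | in {} | out {0,1,2} | ==
  [2] u=1 | in {} | out {1} | prev {} | push {}
  [3] u=2 | in {} | out {0,1,2} | prev {} | push {}
  [4] u=3 | in {0,1,2} | out {0,2} | prev {} | push {2}
  [5] u=4 | in {} | out {0,1,2} | prev {} | push {0,1,3}
  [6] u=2 | in {0,2} | out {0,1,2} | ==
  [7] u=0 | in {0,1,2} | out {0,1,2} | ==
  [8] u=1 | in {0,1,2} | out {0,1,2} | prev {1} | push {}
  [9] u=3 | in {0,1,2} | out {0,2} | ==

Converged values:
  [0] {0,1,2}
  [1] {0,1,2}
  [2] {0,1,2}
  [3] {0,2}
  [4] {0,1,2}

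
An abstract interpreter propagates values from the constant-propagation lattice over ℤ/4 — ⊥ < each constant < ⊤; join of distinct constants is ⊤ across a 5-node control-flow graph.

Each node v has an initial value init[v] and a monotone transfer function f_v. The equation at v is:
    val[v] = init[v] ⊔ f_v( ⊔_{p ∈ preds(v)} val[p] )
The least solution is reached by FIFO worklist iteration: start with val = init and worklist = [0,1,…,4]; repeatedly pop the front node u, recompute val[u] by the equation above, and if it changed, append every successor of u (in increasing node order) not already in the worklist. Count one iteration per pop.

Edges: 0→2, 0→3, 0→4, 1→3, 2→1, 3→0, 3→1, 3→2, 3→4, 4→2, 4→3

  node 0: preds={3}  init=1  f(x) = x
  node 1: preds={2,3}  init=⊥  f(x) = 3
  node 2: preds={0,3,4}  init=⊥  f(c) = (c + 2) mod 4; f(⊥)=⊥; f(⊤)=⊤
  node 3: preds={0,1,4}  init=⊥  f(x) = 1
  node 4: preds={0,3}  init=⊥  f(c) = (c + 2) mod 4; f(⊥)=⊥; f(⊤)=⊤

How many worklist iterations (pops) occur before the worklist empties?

10

Trace (10 dequeues):
  [1] u=0 | in ⊥ | out 1 | ==
  [2] u=1 | in ⊥ | out 3 | prev ⊥ | push {}
  [3] u=2 | in 1 | out 3 | prev ⊥ | push {1}
  [4] u=3 | in ⊤ | out 1 | prev ⊥ | push {0,2}
  [5] u=4 | in 1 | out 3 | prev ⊥ | push {3}
  [6] u=1 | in ⊤ | out 3 | ==
  [7] u=0 | in 1 | out 1 | ==
  [8] u=2 | in ⊤ | out ⊤ | prev 3 | push {1}
  [9] u=3 | in ⊤ | out 1 | ==
  [10] u=1 | in ⊤ | out 3 | ==

Converged values:
  [0] 1
  [1] 3
  [2] ⊤
  [3] 1
  [4] 3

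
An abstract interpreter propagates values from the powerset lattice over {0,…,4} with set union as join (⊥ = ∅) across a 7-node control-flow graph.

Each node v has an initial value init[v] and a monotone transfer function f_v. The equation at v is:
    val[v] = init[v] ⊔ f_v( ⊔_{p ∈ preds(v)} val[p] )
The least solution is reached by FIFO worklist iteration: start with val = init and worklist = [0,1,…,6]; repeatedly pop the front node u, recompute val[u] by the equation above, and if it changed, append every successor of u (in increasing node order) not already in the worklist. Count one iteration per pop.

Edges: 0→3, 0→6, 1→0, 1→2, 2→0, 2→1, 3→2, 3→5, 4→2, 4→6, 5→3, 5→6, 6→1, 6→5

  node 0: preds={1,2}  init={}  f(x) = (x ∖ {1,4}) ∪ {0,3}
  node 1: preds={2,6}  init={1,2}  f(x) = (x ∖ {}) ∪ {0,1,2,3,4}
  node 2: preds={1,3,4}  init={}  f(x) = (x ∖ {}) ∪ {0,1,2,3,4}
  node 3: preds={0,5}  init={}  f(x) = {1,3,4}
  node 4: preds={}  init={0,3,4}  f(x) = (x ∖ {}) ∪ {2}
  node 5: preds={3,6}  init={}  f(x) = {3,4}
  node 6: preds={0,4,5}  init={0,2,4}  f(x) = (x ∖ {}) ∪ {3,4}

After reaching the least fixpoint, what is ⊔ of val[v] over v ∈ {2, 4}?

{0,1,2,3,4}

Worklist (12 pops):
  #1 pop 0: in={1,2} → {0,2,3} (was {}); enqueue []
  #2 pop 1: in={0,2,4} → {0,1,2,3,4} (was {1,2}); enqueue [0]
  #3 pop 2: in={0,1,2,3,4} → {0,1,2,3,4} (was {}); enqueue [1]
  #4 pop 3: in={0,2,3} → {1,3,4} (was {}); enqueue [2]
  #5 pop 4: in={} → {0,2,3,4} (was {0,3,4}); enqueue []
  #6 pop 5: in={0,1,2,3,4} → {3,4} (was {}); enqueue [3]
  #7 pop 6: in={0,2,3,4} → {0,2,3,4} (was {0,2,4}); enqueue [5]
  #8 pop 0: in={0,1,2,3,4} → {0,2,3} (no change)
  #9 pop 1: in={0,1,2,3,4} → {0,1,2,3,4} (no change)
  #10 pop 2: in={0,1,2,3,4} → {0,1,2,3,4} (no change)
  #11 pop 3: in={0,2,3,4} → {1,3,4} (no change)
  #12 pop 5: in={0,1,2,3,4} → {3,4} (no change)

Fixpoint:
  val[0] = {0,2,3}
  val[1] = {0,1,2,3,4}
  val[2] = {0,1,2,3,4}
  val[3] = {1,3,4}
  val[4] = {0,2,3,4}
  val[5] = {3,4}
  val[6] = {0,2,3,4}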